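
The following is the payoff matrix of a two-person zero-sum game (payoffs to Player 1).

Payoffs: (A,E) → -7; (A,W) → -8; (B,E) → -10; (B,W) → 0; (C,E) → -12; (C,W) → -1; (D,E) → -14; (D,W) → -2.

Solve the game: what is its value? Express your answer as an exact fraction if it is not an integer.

-80/11

Row minima: A → -8, B → -10, C → -12, D → -14; maximin = -8.
Column maxima: E → -7, W → 0; minimax = -7.
-8 ≠ -7, so there is no saddle point; optimal play is mixed.
C is strictly dominated by B, so Player 1 never plays it.
D is strictly dominated by B, so Player 1 never plays it.
On the remaining 2×2 (A, B vs E, W):
Let Player 1 play A with probability p. Expected payoff against E: (-7)p + (-10)(1−p) = 3p − 10; against W: (-8)p + 0(1−p) = −8p.
Setting these equal: 3p − 10 = −8p ⇒ 11p = 10 ⇒ p = 10/11, and the value is (3)·(10/11) − 10 = -80/11.
For Player 2: with q = P(E), equating A's and B's payoffs gives q − 8 = −10q ⇒ q = 8/11.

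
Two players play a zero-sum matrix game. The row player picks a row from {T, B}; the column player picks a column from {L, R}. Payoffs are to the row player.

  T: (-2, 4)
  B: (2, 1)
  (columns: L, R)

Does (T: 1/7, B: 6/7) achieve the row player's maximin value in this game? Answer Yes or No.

Against L this mix gives (1/7)·(-2) + (6/7)·2 = 10/7.
Against R this mix gives (1/7)·4 + (6/7)·1 = 10/7.
All of the column player's active replies (L, R) yield 10/7, and no column does worse for the row player. The mix makes the column player indifferent and guarantees 10/7, so it is optimal.

Yes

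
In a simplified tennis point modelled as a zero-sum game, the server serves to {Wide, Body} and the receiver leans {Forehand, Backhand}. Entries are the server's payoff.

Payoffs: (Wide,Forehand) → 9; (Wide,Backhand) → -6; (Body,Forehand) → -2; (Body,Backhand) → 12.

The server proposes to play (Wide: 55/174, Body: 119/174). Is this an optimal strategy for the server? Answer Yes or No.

Against Forehand this mix gives (55/174)·9 + (119/174)·(-2) = 257/174.
Against Backhand this mix gives (55/174)·(-6) + (119/174)·12 = 183/29.
The receiver will play Forehand, holding the server to 257/174. Shifting weight toward the row that does better against Forehand would raise this floor (the equalizing mix achieves 96/29 against both Forehand and Backhand), so the proposed strategy is not optimal.

No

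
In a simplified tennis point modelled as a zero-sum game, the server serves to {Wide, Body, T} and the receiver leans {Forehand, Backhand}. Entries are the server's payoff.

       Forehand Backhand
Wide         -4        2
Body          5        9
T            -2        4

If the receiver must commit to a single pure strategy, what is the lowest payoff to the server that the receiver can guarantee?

5

Column maxima: Forehand → 5, Backhand → 9.
The smallest of these is 5.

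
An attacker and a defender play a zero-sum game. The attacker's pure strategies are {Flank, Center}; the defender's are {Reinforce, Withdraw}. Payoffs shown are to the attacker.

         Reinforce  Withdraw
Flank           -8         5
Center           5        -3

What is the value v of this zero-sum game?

Row minima: Flank → -8, Center → -3; maximin = -3.
Column maxima: Reinforce → 5, Withdraw → 5; minimax = 5.
-3 ≠ 5, so there is no saddle point; optimal play is mixed.
Let the attacker play Flank with probability p. Expected payoff against Reinforce: (-8)p + 5(1−p) = −13p + 5; against Withdraw: 5p + (-3)(1−p) = 8p − 3.
Setting these equal: −13p + 5 = 8p − 3 ⇒ −21p = -8 ⇒ p = 8/21, and the value is (-13)·(8/21) + 5 = 1/21.
For the defender: with q = P(Reinforce), equating Flank's and Center's payoffs gives −13q + 5 = 8q − 3 ⇒ q = 8/21.

1/21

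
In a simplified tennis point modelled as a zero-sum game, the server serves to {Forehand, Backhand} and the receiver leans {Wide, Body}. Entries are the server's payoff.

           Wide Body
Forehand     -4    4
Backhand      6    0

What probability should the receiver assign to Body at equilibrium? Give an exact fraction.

5/7

Row minima: Forehand → -4, Backhand → 0; maximin = 0.
Column maxima: Wide → 6, Body → 4; minimax = 4.
0 ≠ 4, so there is no saddle point; optimal play is mixed.
Let the server play Forehand with probability p. Expected payoff against Wide: (-4)p + 6(1−p) = −10p + 6; against Body: 4p + 0(1−p) = 4p.
Setting these equal: −10p + 6 = 4p ⇒ −14p = -6 ⇒ p = 3/7, and the value is (-10)·(3/7) + 6 = 12/7.
For the receiver: with q = P(Wide), equating Forehand's and Backhand's payoffs gives −8q + 4 = 6q ⇒ q = 2/7.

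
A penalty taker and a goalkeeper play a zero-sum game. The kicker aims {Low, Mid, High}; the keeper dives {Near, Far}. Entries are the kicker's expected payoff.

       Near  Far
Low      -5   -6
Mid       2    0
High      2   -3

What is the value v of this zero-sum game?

0

Row minima: Low → -6, Mid → 0, High → -3; maximin = 0.
Column maxima: Near → 2, Far → 0; minimax = 0.
Since maximin = minimax = 0, there is a saddle point and the value is 0.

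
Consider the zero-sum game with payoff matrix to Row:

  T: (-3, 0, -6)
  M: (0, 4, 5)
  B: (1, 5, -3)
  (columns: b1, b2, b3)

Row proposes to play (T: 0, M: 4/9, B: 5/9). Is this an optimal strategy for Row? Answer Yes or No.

Yes

Against b1 this mix gives (4/9)·0 + (5/9)·1 = 5/9.
Against b2 this mix gives (4/9)·4 + (5/9)·5 = 41/9.
Against b3 this mix gives (4/9)·5 + (5/9)·(-3) = 5/9.
All of Column's active replies (b1, b3) yield 5/9, and no column does worse for Row. The mix makes Column indifferent and guarantees 5/9, so it is optimal.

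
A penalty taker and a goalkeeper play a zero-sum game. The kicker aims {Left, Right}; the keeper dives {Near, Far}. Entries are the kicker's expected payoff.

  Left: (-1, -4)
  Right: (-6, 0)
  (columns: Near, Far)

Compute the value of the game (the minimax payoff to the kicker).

-8/3

Row minima: Left → -4, Right → -6; maximin = -4.
Column maxima: Near → -1, Far → 0; minimax = -1.
-4 ≠ -1, so there is no saddle point; optimal play is mixed.
Let the kicker play Left with probability p. Expected payoff against Near: (-1)p + (-6)(1−p) = 5p − 6; against Far: (-4)p + 0(1−p) = −4p.
Setting these equal: 5p − 6 = −4p ⇒ 9p = 6 ⇒ p = 2/3, and the value is (5)·(2/3) − 6 = -8/3.
For the keeper: with q = P(Near), equating Left's and Right's payoffs gives 3q − 4 = −6q ⇒ q = 4/9.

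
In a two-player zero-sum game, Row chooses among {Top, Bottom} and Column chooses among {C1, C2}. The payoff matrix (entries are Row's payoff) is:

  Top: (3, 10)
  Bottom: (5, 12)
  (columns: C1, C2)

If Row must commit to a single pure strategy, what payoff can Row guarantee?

Row minima: Top → 3, Bottom → 5.
The best of these is 5.

5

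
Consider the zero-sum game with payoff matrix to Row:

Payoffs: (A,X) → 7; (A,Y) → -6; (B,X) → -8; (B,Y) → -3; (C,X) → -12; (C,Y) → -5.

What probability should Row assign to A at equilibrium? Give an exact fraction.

Row minima: A → -6, B → -8, C → -12; maximin = -6.
Column maxima: X → 7, Y → -3; minimax = -3.
-6 ≠ -3, so there is no saddle point; optimal play is mixed.
C is strictly dominated by B, so Row never plays it.
On the remaining 2×2 (A, B vs X, Y):
Let Row play A with probability p. Expected payoff against X: 7p + (-8)(1−p) = 15p − 8; against Y: (-6)p + (-3)(1−p) = −3p − 3.
Setting these equal: 15p − 8 = −3p − 3 ⇒ 18p = 5 ⇒ p = 5/18, and the value is (15)·(5/18) − 8 = -23/6.
For Column: with q = P(X), equating A's and B's payoffs gives 13q − 6 = −5q − 3 ⇒ q = 1/6.

5/18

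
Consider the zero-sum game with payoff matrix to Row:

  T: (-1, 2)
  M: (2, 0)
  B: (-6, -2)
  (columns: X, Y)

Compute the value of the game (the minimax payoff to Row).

4/5

Row minima: T → -1, M → 0, B → -6; maximin = 0.
Column maxima: X → 2, Y → 2; minimax = 2.
0 ≠ 2, so there is no saddle point; optimal play is mixed.
B is strictly dominated by T, so Row never plays it.
On the remaining 2×2 (T, M vs X, Y):
Let Row play T with probability p. Expected payoff against X: (-1)p + 2(1−p) = −3p + 2; against Y: 2p + 0(1−p) = 2p.
Setting these equal: −3p + 2 = 2p ⇒ −5p = -2 ⇒ p = 2/5, and the value is (-3)·(2/5) + 2 = 4/5.
For Column: with q = P(X), equating T's and M's payoffs gives −3q + 2 = 2q ⇒ q = 2/5.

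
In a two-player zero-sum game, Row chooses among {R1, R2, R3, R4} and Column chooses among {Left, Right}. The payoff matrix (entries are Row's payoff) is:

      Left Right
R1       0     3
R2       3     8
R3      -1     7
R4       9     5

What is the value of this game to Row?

Row minima: R1 → 0, R2 → 3, R3 → -1, R4 → 5; maximin = 5.
Column maxima: Left → 9, Right → 8; minimax = 8.
5 ≠ 8, so there is no saddle point; optimal play is mixed.
R1 is strictly dominated by R2, so Row never plays it.
R3 is strictly dominated by R2, so Row never plays it.
On the remaining 2×2 (R2, R4 vs Left, Right):
Let Row play R2 with probability p. Expected payoff against Left: 3p + 9(1−p) = −6p + 9; against Right: 8p + 5(1−p) = 3p + 5.
Setting these equal: −6p + 9 = 3p + 5 ⇒ −9p = -4 ⇒ p = 4/9, and the value is (-6)·(4/9) + 9 = 19/3.
For Column: with q = P(Left), equating R2's and R4's payoffs gives −5q + 8 = 4q + 5 ⇒ q = 1/3.

19/3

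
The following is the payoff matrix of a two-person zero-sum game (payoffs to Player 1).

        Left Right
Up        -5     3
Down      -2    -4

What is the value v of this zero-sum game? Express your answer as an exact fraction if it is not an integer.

Row minima: Up → -5, Down → -4; maximin = -4.
Column maxima: Left → -2, Right → 3; minimax = -2.
-4 ≠ -2, so there is no saddle point; optimal play is mixed.
Let Player 1 play Up with probability p. Expected payoff against Left: (-5)p + (-2)(1−p) = −3p − 2; against Right: 3p + (-4)(1−p) = 7p − 4.
Setting these equal: −3p − 2 = 7p − 4 ⇒ −10p = -2 ⇒ p = 1/5, and the value is (-3)·(1/5) − 2 = -13/5.
For Player 2: with q = P(Left), equating Up's and Down's payoffs gives −8q + 3 = 2q − 4 ⇒ q = 7/10.

-13/5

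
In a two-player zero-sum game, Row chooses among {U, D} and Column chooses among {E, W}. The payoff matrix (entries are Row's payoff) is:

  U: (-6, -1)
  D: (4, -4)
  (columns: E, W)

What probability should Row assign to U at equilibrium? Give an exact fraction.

8/13

Row minima: U → -6, D → -4; maximin = -4.
Column maxima: E → 4, W → -1; minimax = -1.
-4 ≠ -1, so there is no saddle point; optimal play is mixed.
Let Row play U with probability p. Expected payoff against E: (-6)p + 4(1−p) = −10p + 4; against W: (-1)p + (-4)(1−p) = 3p − 4.
Setting these equal: −10p + 4 = 3p − 4 ⇒ −13p = -8 ⇒ p = 8/13, and the value is (-10)·(8/13) + 4 = -28/13.
For Column: with q = P(E), equating U's and D's payoffs gives −5q − 1 = 8q − 4 ⇒ q = 3/13.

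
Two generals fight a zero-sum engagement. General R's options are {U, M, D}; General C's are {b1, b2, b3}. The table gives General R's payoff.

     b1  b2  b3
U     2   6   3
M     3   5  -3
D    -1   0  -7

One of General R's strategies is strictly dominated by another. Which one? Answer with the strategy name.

U gives a strictly higher payoff than D against every column: 2 > -1, 6 > 0, 3 > -7.
So D is strictly dominated and General R never plays it.

D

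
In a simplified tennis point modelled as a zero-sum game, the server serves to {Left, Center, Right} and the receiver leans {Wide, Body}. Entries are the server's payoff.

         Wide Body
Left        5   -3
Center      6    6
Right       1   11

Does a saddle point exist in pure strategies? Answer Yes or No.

Row minima: Left → -3, Center → 6, Right → 1; maximin = 6.
Column maxima: Wide → 6, Body → 11; minimax = 6.
maximin = minimax = 6, so a saddle point exists.

Yes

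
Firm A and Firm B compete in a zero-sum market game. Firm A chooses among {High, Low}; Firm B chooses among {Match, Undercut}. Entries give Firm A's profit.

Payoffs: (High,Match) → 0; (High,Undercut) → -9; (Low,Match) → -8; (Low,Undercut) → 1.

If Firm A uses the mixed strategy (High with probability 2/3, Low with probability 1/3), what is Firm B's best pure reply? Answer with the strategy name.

If Firm B plays Match, Firm A's expected payoff is (2/3)·0 + (1/3)·(-8) = -8/3.
If Firm B plays Undercut, Firm A's expected payoff is (2/3)·(-9) + (1/3)·1 = -17/3.
Firm B minimizes Firm A's payoff; the smallest is -17/3, so the best response is Undercut.

Undercut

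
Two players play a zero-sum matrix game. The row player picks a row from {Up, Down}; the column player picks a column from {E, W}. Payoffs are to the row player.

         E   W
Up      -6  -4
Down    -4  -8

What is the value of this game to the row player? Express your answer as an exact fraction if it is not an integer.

-16/3

Row minima: Up → -6, Down → -8; maximin = -6.
Column maxima: E → -4, W → -4; minimax = -4.
-6 ≠ -4, so there is no saddle point; optimal play is mixed.
Let the row player play Up with probability p. Expected payoff against E: (-6)p + (-4)(1−p) = −2p − 4; against W: (-4)p + (-8)(1−p) = 4p − 8.
Setting these equal: −2p − 4 = 4p − 8 ⇒ −6p = -4 ⇒ p = 2/3, and the value is (-2)·(2/3) − 4 = -16/3.
For the column player: with q = P(E), equating Up's and Down's payoffs gives −2q − 4 = 4q − 8 ⇒ q = 2/3.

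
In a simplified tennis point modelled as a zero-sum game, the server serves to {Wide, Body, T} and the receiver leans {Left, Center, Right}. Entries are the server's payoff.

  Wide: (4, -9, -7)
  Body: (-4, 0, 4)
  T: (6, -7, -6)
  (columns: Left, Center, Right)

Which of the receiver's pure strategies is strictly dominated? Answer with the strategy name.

Center holds the server's payoff strictly below Right in every row: -9 < -7, 0 < 4, -7 < -6.
So Right is strictly dominated for the receiver.

Right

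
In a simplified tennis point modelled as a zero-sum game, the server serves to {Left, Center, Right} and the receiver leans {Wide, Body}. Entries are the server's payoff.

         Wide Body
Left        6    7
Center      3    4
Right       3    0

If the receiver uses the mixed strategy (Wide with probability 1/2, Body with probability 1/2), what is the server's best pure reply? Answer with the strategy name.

Expected payoff of Left: (1/2)·6 + (1/2)·7 = 13/2.
Expected payoff of Center: (1/2)·3 + (1/2)·4 = 7/2.
Expected payoff of Right: (1/2)·3 + (1/2)·0 = 3/2.
The largest is 13/2, so the server's best response is Left.

Left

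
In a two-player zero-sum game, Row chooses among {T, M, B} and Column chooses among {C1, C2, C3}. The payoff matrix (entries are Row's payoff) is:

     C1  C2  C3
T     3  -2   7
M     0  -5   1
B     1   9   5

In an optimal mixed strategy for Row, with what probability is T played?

8/13

Row minima: T → -2, M → -5, B → 1; maximin = 1.
Column maxima: C1 → 3, C2 → 9, C3 → 7; minimax = 3.
1 ≠ 3, so there is no saddle point; optimal play is mixed.
M is strictly dominated by T, so Row never plays it.
C3 is strictly dominated by C1 (it gives Row strictly more in every row), so Column never plays it.
On the remaining 2×2 (T, B vs C1, C2):
Let Row play T with probability p. Expected payoff against C1: 3p + 1(1−p) = 2p + 1; against C2: (-2)p + 9(1−p) = −11p + 9.
Setting these equal: 2p + 1 = −11p + 9 ⇒ 13p = 8 ⇒ p = 8/13, and the value is (2)·(8/13) + 1 = 29/13.
For Column: with q = P(C1), equating T's and B's payoffs gives 5q − 2 = −8q + 9 ⇒ q = 11/13.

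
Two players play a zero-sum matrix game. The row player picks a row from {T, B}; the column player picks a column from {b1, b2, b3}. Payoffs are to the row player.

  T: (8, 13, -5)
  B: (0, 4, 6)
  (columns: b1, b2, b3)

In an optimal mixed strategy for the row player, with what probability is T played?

6/19

Row minima: T → -5, B → 0; maximin = 0.
Column maxima: b1 → 8, b2 → 13, b3 → 6; minimax = 6.
0 ≠ 6, so there is no saddle point; optimal play is mixed.
b2 is strictly dominated by b1 (it gives the row player strictly more in every row), so the column player never plays it.
On the remaining 2×2 (T, B vs b1, b3):
Let the row player play T with probability p. Expected payoff against b1: 8p + 0(1−p) = 8p; against b3: (-5)p + 6(1−p) = −11p + 6.
Setting these equal: 8p = −11p + 6 ⇒ 19p = 6 ⇒ p = 6/19, and the value is (8)·(6/19) = 48/19.
For the column player: with q = P(b1), equating T's and B's payoffs gives 13q − 5 = −6q + 6 ⇒ q = 11/19.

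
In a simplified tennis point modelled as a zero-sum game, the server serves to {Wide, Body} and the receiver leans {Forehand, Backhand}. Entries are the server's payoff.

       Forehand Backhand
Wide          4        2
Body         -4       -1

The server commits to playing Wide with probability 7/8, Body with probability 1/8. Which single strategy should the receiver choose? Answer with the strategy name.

Backhand

If the receiver plays Forehand, the server's expected payoff is (7/8)·4 + (1/8)·(-4) = 3.
If the receiver plays Backhand, the server's expected payoff is (7/8)·2 + (1/8)·(-1) = 13/8.
The receiver minimizes the server's payoff; the smallest is 13/8, so the best response is Backhand.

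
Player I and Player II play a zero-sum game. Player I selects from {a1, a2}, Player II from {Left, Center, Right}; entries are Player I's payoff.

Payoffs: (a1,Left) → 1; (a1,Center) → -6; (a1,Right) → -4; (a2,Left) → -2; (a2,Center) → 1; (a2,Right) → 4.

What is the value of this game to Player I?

Row minima: a1 → -6, a2 → -2; maximin = -2.
Column maxima: Left → 1, Center → 1, Right → 4; minimax = 1.
-2 ≠ 1, so there is no saddle point; optimal play is mixed.
Right is strictly dominated by Center (it gives Player I strictly more in every row), so Player II never plays it.
On the remaining 2×2 (a1, a2 vs Left, Center):
Let Player I play a1 with probability p. Expected payoff against Left: 1p + (-2)(1−p) = 3p − 2; against Center: (-6)p + 1(1−p) = −7p + 1.
Setting these equal: 3p − 2 = −7p + 1 ⇒ 10p = 3 ⇒ p = 3/10, and the value is (3)·(3/10) − 2 = -11/10.
For Player II: with q = P(Left), equating a1's and a2's payoffs gives 7q − 6 = −3q + 1 ⇒ q = 7/10.

-11/10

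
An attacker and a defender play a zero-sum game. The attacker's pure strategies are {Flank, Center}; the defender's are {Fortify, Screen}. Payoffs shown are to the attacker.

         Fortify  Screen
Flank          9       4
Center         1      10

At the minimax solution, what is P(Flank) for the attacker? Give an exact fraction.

9/14

Row minima: Flank → 4, Center → 1; maximin = 4.
Column maxima: Fortify → 9, Screen → 10; minimax = 9.
4 ≠ 9, so there is no saddle point; optimal play is mixed.
Let the attacker play Flank with probability p. Expected payoff against Fortify: 9p + 1(1−p) = 8p + 1; against Screen: 4p + 10(1−p) = −6p + 10.
Setting these equal: 8p + 1 = −6p + 10 ⇒ 14p = 9 ⇒ p = 9/14, and the value is (8)·(9/14) + 1 = 43/7.
For the defender: with q = P(Fortify), equating Flank's and Center's payoffs gives 5q + 4 = −9q + 10 ⇒ q = 3/7.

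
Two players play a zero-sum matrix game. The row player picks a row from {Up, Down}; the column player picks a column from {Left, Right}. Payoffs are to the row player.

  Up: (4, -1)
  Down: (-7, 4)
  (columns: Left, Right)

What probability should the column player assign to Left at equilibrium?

Row minima: Up → -1, Down → -7; maximin = -1.
Column maxima: Left → 4, Right → 4; minimax = 4.
-1 ≠ 4, so there is no saddle point; optimal play is mixed.
Let the row player play Up with probability p. Expected payoff against Left: 4p + (-7)(1−p) = 11p − 7; against Right: (-1)p + 4(1−p) = −5p + 4.
Setting these equal: 11p − 7 = −5p + 4 ⇒ 16p = 11 ⇒ p = 11/16, and the value is (11)·(11/16) − 7 = 9/16.
For the column player: with q = P(Left), equating Up's and Down's payoffs gives 5q − 1 = −11q + 4 ⇒ q = 5/16.

5/16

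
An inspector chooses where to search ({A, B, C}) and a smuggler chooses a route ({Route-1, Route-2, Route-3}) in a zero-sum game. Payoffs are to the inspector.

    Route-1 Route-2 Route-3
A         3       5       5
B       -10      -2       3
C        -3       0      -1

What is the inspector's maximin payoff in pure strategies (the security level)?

3

Row minima: A → 3, B → -10, C → -3.
The best of these is 3.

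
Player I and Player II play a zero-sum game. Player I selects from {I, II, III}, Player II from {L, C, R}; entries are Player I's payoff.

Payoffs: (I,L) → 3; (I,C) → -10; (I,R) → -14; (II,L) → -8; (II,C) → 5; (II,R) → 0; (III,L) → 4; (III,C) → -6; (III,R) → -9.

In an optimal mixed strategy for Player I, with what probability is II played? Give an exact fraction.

Row minima: I → -14, II → -8, III → -9; maximin = -8.
Column maxima: L → 4, C → 5, R → 0; minimax = 0.
-8 ≠ 0, so there is no saddle point; optimal play is mixed.
I is strictly dominated by III, so Player I never plays it.
C is strictly dominated by R (it gives Player I strictly more in every row), so Player II never plays it.
On the remaining 2×2 (II, III vs L, R):
Let Player I play II with probability p. Expected payoff against L: (-8)p + 4(1−p) = −12p + 4; against R: 0p + (-9)(1−p) = 9p − 9.
Setting these equal: −12p + 4 = 9p − 9 ⇒ −21p = -13 ⇒ p = 13/21, and the value is (-12)·(13/21) + 4 = -24/7.
For Player II: with q = P(L), equating II's and III's payoffs gives −8q = 13q − 9 ⇒ q = 3/7.

13/21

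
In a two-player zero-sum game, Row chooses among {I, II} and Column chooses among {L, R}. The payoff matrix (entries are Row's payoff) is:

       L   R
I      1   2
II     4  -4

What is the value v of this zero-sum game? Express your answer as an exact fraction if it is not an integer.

4/3

Row minima: I → 1, II → -4; maximin = 1.
Column maxima: L → 4, R → 2; minimax = 2.
1 ≠ 2, so there is no saddle point; optimal play is mixed.
Let Row play I with probability p. Expected payoff against L: 1p + 4(1−p) = −3p + 4; against R: 2p + (-4)(1−p) = 6p − 4.
Setting these equal: −3p + 4 = 6p − 4 ⇒ −9p = -8 ⇒ p = 8/9, and the value is (-3)·(8/9) + 4 = 4/3.
For Column: with q = P(L), equating I's and II's payoffs gives −q + 2 = 8q − 4 ⇒ q = 2/3.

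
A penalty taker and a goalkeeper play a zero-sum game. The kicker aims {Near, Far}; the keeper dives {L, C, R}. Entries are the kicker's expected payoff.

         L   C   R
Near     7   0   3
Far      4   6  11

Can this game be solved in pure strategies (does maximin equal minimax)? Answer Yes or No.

Row minima: Near → 0, Far → 4; maximin = 4.
Column maxima: L → 7, C → 6, R → 11; minimax = 6.
4 ≠ 6, so no pure-strategy equilibrium exists.

No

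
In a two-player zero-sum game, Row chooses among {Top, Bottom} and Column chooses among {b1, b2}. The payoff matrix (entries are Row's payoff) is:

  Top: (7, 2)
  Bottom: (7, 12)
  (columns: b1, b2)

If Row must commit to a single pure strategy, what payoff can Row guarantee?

Row minima: Top → 2, Bottom → 7.
The best of these is 7.

7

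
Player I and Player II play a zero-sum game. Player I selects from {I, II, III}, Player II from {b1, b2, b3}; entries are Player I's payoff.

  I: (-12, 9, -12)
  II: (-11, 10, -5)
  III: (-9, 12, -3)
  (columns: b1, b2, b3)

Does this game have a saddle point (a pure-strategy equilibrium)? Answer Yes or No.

Yes

Row minima: I → -12, II → -11, III → -9; maximin = -9.
Column maxima: b1 → -9, b2 → 12, b3 → -3; minimax = -9.
maximin = minimax = -9, so a saddle point exists.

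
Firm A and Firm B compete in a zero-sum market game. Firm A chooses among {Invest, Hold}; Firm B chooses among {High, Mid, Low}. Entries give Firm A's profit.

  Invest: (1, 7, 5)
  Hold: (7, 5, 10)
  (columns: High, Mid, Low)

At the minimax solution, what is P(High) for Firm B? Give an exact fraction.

1/4

Row minima: Invest → 1, Hold → 5; maximin = 5.
Column maxima: High → 7, Mid → 7, Low → 10; minimax = 7.
5 ≠ 7, so there is no saddle point; optimal play is mixed.
Low is strictly dominated by High (it gives Firm A strictly more in every row), so Firm B never plays it.
On the remaining 2×2 (Invest, Hold vs High, Mid):
Let Firm A play Invest with probability p. Expected payoff against High: 1p + 7(1−p) = −6p + 7; against Mid: 7p + 5(1−p) = 2p + 5.
Setting these equal: −6p + 7 = 2p + 5 ⇒ −8p = -2 ⇒ p = 1/4, and the value is (-6)·(1/4) + 7 = 11/2.
For Firm B: with q = P(High), equating Invest's and Hold's payoffs gives −6q + 7 = 2q + 5 ⇒ q = 1/4.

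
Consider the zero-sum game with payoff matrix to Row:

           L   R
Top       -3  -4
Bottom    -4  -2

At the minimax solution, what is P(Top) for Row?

Row minima: Top → -4, Bottom → -4; maximin = -4.
Column maxima: L → -3, R → -2; minimax = -3.
-4 ≠ -3, so there is no saddle point; optimal play is mixed.
Let Row play Top with probability p. Expected payoff against L: (-3)p + (-4)(1−p) = p − 4; against R: (-4)p + (-2)(1−p) = −2p − 2.
Setting these equal: p − 4 = −2p − 2 ⇒ 3p = 2 ⇒ p = 2/3, and the value is (1)·(2/3) − 4 = -10/3.
For Column: with q = P(L), equating Top's and Bottom's payoffs gives q − 4 = −2q − 2 ⇒ q = 2/3.

2/3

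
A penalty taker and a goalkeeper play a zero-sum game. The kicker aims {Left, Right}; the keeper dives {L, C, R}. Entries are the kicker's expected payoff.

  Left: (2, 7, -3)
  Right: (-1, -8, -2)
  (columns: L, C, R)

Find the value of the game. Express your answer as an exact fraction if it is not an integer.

Row minima: Left → -3, Right → -8; maximin = -3.
Column maxima: L → 2, C → 7, R → -2; minimax = -2.
-3 ≠ -2, so there is no saddle point; optimal play is mixed.
L is strictly dominated by R (it gives the kicker strictly more in every row), so the keeper never plays it.
On the remaining 2×2 (Left, Right vs C, R):
Let the kicker play Left with probability p. Expected payoff against C: 7p + (-8)(1−p) = 15p − 8; against R: (-3)p + (-2)(1−p) = −p − 2.
Setting these equal: 15p − 8 = −p − 2 ⇒ 16p = 6 ⇒ p = 3/8, and the value is (15)·(3/8) − 8 = -19/8.
For the keeper: with q = P(C), equating Left's and Right's payoffs gives 10q − 3 = −6q − 2 ⇒ q = 1/16.

-19/8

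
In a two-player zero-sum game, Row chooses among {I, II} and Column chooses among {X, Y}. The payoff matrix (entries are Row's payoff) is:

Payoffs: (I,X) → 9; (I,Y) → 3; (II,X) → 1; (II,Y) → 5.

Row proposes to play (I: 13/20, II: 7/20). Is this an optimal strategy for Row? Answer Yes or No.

Against X this mix gives (13/20)·9 + (7/20)·1 = 31/5.
Against Y this mix gives (13/20)·3 + (7/20)·5 = 37/10.
Column will play Y, holding Row to 37/10. Shifting weight toward the row that does better against Y would raise this floor (the equalizing mix achieves 21/5 against both Y and X), so the proposed strategy is not optimal.

No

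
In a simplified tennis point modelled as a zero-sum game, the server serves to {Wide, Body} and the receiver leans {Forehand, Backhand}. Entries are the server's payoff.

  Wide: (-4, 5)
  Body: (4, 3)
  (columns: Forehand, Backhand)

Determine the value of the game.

16/5

Row minima: Wide → -4, Body → 3; maximin = 3.
Column maxima: Forehand → 4, Backhand → 5; minimax = 4.
3 ≠ 4, so there is no saddle point; optimal play is mixed.
Let the server play Wide with probability p. Expected payoff against Forehand: (-4)p + 4(1−p) = −8p + 4; against Backhand: 5p + 3(1−p) = 2p + 3.
Setting these equal: −8p + 4 = 2p + 3 ⇒ −10p = -1 ⇒ p = 1/10, and the value is (-8)·(1/10) + 4 = 16/5.
For the receiver: with q = P(Forehand), equating Wide's and Body's payoffs gives −9q + 5 = q + 3 ⇒ q = 1/5.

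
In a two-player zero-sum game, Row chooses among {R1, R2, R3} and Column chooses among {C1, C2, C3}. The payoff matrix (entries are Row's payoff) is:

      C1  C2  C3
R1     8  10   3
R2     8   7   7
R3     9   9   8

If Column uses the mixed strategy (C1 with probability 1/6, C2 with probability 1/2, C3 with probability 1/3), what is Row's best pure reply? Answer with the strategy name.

Expected payoff of R1: (1/6)·8 + (1/2)·10 + (1/3)·3 = 22/3.
Expected payoff of R2: (1/6)·8 + (1/2)·7 + (1/3)·7 = 43/6.
Expected payoff of R3: (1/6)·9 + (1/2)·9 + (1/3)·8 = 26/3.
The largest is 26/3, so Row's best response is R3.

R3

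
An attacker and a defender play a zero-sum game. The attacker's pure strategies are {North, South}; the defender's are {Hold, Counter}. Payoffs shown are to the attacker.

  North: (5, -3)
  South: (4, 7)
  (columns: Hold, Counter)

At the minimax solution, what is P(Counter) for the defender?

Row minima: North → -3, South → 4; maximin = 4.
Column maxima: Hold → 5, Counter → 7; minimax = 5.
4 ≠ 5, so there is no saddle point; optimal play is mixed.
Let the attacker play North with probability p. Expected payoff against Hold: 5p + 4(1−p) = p + 4; against Counter: (-3)p + 7(1−p) = −10p + 7.
Setting these equal: p + 4 = −10p + 7 ⇒ 11p = 3 ⇒ p = 3/11, and the value is (1)·(3/11) + 4 = 47/11.
For the defender: with q = P(Hold), equating North's and South's payoffs gives 8q − 3 = −3q + 7 ⇒ q = 10/11.

1/11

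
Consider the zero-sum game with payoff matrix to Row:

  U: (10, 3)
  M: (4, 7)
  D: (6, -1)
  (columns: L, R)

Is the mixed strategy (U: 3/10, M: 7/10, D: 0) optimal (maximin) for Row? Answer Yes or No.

Yes

Against L this mix gives (3/10)·10 + (7/10)·4 = 29/5.
Against R this mix gives (3/10)·3 + (7/10)·7 = 29/5.
All of Column's active replies (L, R) yield 29/5, and no column does worse for Row. The mix makes Column indifferent and guarantees 29/5, so it is optimal.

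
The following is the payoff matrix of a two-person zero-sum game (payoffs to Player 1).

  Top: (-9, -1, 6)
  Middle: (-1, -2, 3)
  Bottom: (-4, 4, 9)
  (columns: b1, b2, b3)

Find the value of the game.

Row minima: Top → -9, Middle → -2, Bottom → -4; maximin = -2.
Column maxima: b1 → -1, b2 → 4, b3 → 9; minimax = -1.
-2 ≠ -1, so there is no saddle point; optimal play is mixed.
Top is strictly dominated by Bottom, so Player 1 never plays it.
b3 is strictly dominated by b1 (it gives Player 1 strictly more in every row), so Player 2 never plays it.
On the remaining 2×2 (Middle, Bottom vs b1, b2):
Let Player 1 play Middle with probability p. Expected payoff against b1: (-1)p + (-4)(1−p) = 3p − 4; against b2: (-2)p + 4(1−p) = −6p + 4.
Setting these equal: 3p − 4 = −6p + 4 ⇒ 9p = 8 ⇒ p = 8/9, and the value is (3)·(8/9) − 4 = -4/3.
For Player 2: with q = P(b1), equating Middle's and Bottom's payoffs gives q − 2 = −8q + 4 ⇒ q = 2/3.

-4/3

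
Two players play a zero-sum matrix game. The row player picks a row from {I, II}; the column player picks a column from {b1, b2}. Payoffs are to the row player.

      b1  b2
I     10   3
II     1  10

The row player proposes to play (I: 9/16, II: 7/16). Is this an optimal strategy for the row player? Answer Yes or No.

Yes

Against b1 this mix gives (9/16)·10 + (7/16)·1 = 97/16.
Against b2 this mix gives (9/16)·3 + (7/16)·10 = 97/16.
All of the column player's active replies (b1, b2) yield 97/16, and no column does worse for the row player. The mix makes the column player indifferent and guarantees 97/16, so it is optimal.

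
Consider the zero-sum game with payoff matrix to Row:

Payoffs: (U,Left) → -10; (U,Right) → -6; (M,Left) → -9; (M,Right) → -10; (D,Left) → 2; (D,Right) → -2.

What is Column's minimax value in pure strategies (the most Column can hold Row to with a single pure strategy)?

Column maxima: Left → 2, Right → -2.
The smallest of these is -2.

-2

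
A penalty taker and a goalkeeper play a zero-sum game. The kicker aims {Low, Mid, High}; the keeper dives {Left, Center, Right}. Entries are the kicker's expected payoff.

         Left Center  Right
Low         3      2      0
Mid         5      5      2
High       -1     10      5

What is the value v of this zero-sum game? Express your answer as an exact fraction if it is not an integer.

Row minima: Low → 0, Mid → 2, High → -1; maximin = 2.
Column maxima: Left → 5, Center → 10, Right → 5; minimax = 5.
2 ≠ 5, so there is no saddle point; optimal play is mixed.
Low is strictly dominated by Mid, so the kicker never plays it.
Center is strictly dominated by Right (it gives the kicker strictly more in every row), so the keeper never plays it.
On the remaining 2×2 (Mid, High vs Left, Right):
Let the kicker play Mid with probability p. Expected payoff against Left: 5p + (-1)(1−p) = 6p − 1; against Right: 2p + 5(1−p) = −3p + 5.
Setting these equal: 6p − 1 = −3p + 5 ⇒ 9p = 6 ⇒ p = 2/3, and the value is (6)·(2/3) − 1 = 3.
For the keeper: with q = P(Left), equating Mid's and High's payoffs gives 3q + 2 = −6q + 5 ⇒ q = 1/3.

3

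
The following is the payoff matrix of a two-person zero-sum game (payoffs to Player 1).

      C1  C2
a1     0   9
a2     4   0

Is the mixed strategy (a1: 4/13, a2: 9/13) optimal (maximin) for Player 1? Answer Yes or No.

Against C1 this mix gives (4/13)·0 + (9/13)·4 = 36/13.
Against C2 this mix gives (4/13)·9 + (9/13)·0 = 36/13.
All of Player 2's active replies (C1, C2) yield 36/13, and no column does worse for Player 1. The mix makes Player 2 indifferent and guarantees 36/13, so it is optimal.

Yes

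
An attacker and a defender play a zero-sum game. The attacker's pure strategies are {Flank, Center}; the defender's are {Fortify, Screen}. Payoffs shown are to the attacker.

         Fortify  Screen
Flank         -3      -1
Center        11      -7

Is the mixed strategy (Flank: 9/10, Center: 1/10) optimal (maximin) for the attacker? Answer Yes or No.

Against Fortify this mix gives (9/10)·(-3) + (1/10)·11 = -8/5.
Against Screen this mix gives (9/10)·(-1) + (1/10)·(-7) = -8/5.
All of the defender's active replies (Fortify, Screen) yield -8/5, and no column does worse for the attacker. The mix makes the defender indifferent and guarantees -8/5, so it is optimal.

Yes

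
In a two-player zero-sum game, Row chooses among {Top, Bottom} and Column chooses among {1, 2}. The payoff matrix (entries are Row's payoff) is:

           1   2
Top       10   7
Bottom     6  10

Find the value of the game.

Row minima: Top → 7, Bottom → 6; maximin = 7.
Column maxima: 1 → 10, 2 → 10; minimax = 10.
7 ≠ 10, so there is no saddle point; optimal play is mixed.
Let Row play Top with probability p. Expected payoff against 1: 10p + 6(1−p) = 4p + 6; against 2: 7p + 10(1−p) = −3p + 10.
Setting these equal: 4p + 6 = −3p + 10 ⇒ 7p = 4 ⇒ p = 4/7, and the value is (4)·(4/7) + 6 = 58/7.
For Column: with q = P(1), equating Top's and Bottom's payoffs gives 3q + 7 = −4q + 10 ⇒ q = 3/7.

58/7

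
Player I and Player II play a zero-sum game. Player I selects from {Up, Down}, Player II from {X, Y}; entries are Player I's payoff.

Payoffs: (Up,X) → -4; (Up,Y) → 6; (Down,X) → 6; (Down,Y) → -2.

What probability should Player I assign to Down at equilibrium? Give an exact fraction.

Row minima: Up → -4, Down → -2; maximin = -2.
Column maxima: X → 6, Y → 6; minimax = 6.
-2 ≠ 6, so there is no saddle point; optimal play is mixed.
Let Player I play Up with probability p. Expected payoff against X: (-4)p + 6(1−p) = −10p + 6; against Y: 6p + (-2)(1−p) = 8p − 2.
Setting these equal: −10p + 6 = 8p − 2 ⇒ −18p = -8 ⇒ p = 4/9, and the value is (-10)·(4/9) + 6 = 14/9.
For Player II: with q = P(X), equating Up's and Down's payoffs gives −10q + 6 = 8q − 2 ⇒ q = 4/9.

5/9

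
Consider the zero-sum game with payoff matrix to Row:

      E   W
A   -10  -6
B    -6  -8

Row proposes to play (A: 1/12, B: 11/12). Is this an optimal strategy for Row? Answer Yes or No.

Against E this mix gives (1/12)·(-10) + (11/12)·(-6) = -19/3.
Against W this mix gives (1/12)·(-6) + (11/12)·(-8) = -47/6.
Column will play W, holding Row to -47/6. Shifting weight toward the row that does better against W would raise this floor (the equalizing mix achieves -22/3 against both W and E), so the proposed strategy is not optimal.

No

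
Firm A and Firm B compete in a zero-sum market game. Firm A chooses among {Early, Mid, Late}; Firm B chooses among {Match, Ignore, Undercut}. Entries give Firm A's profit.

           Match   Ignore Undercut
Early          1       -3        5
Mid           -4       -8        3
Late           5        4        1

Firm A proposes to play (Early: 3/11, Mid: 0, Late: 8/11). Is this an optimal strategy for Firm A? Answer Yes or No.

Against Match this mix gives (3/11)·1 + (8/11)·5 = 43/11.
Against Ignore this mix gives (3/11)·(-3) + (8/11)·4 = 23/11.
Against Undercut this mix gives (3/11)·5 + (8/11)·1 = 23/11.
All of Firm B's active replies (Ignore, Undercut) yield 23/11, and no column does worse for Firm A. The mix makes Firm B indifferent and guarantees 23/11, so it is optimal.

Yes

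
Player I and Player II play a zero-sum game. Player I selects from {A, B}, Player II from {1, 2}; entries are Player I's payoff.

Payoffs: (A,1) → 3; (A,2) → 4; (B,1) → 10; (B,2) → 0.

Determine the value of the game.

40/11

Row minima: A → 3, B → 0; maximin = 3.
Column maxima: 1 → 10, 2 → 4; minimax = 4.
3 ≠ 4, so there is no saddle point; optimal play is mixed.
Let Player I play A with probability p. Expected payoff against 1: 3p + 10(1−p) = −7p + 10; against 2: 4p + 0(1−p) = 4p.
Setting these equal: −7p + 10 = 4p ⇒ −11p = -10 ⇒ p = 10/11, and the value is (-7)·(10/11) + 10 = 40/11.
For Player II: with q = P(1), equating A's and B's payoffs gives −q + 4 = 10q ⇒ q = 4/11.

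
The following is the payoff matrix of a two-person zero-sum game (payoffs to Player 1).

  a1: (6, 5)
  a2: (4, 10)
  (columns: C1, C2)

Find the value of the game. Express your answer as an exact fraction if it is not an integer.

40/7

Row minima: a1 → 5, a2 → 4; maximin = 5.
Column maxima: C1 → 6, C2 → 10; minimax = 6.
5 ≠ 6, so there is no saddle point; optimal play is mixed.
Let Player 1 play a1 with probability p. Expected payoff against C1: 6p + 4(1−p) = 2p + 4; against C2: 5p + 10(1−p) = −5p + 10.
Setting these equal: 2p + 4 = −5p + 10 ⇒ 7p = 6 ⇒ p = 6/7, and the value is (2)·(6/7) + 4 = 40/7.
For Player 2: with q = P(C1), equating a1's and a2's payoffs gives q + 5 = −6q + 10 ⇒ q = 5/7.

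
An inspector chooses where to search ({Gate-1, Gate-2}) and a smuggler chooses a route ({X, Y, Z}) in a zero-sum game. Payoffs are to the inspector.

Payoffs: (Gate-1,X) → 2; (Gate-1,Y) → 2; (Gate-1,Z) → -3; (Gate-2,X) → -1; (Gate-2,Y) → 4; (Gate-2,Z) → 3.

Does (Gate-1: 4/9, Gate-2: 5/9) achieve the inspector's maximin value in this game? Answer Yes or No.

Yes

Against X this mix gives (4/9)·2 + (5/9)·(-1) = 1/3.
Against Y this mix gives (4/9)·2 + (5/9)·4 = 28/9.
Against Z this mix gives (4/9)·(-3) + (5/9)·3 = 1/3.
All of the smuggler's active replies (X, Z) yield 1/3, and no column does worse for the inspector. The mix makes the smuggler indifferent and guarantees 1/3, so it is optimal.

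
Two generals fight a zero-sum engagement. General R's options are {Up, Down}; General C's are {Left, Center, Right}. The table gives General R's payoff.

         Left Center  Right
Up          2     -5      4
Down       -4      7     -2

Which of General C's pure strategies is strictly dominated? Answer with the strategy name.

Right

Left holds General R's payoff strictly below Right in every row: 2 < 4, -4 < -2.
So Right is strictly dominated for General C.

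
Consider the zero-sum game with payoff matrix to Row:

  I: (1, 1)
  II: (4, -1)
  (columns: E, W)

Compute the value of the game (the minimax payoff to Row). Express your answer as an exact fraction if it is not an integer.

Row minima: I → 1, II → -1; maximin = 1.
Column maxima: E → 4, W → 1; minimax = 1.
Since maximin = minimax = 1, there is a saddle point and the value is 1.

1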